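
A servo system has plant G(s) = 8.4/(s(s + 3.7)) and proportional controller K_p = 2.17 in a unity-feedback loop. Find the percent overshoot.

22.1%

From 1 + K_pG(s) = 0: s² + 3.7s + 18.23 = 0 ⇒ ω_n = 4.269, ζ = 0.4333.
%OS = 100·exp(−πζ/√(1−ζ²)) = 100·exp(−π·0.4333/√0.8122) = 22.1%.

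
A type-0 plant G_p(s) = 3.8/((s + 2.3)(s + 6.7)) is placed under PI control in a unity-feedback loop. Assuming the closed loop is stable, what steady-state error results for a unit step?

0

The PI controller's integrator makes the forward path type 1, so e_ss to a step is zero.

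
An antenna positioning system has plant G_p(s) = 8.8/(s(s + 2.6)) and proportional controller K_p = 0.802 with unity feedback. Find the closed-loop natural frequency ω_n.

ω_n = 2.66 rad/s

The closed-loop denominator is s(s+2.6) + 0.802·8.8 = s² + 2.6s + 7.058.
Matching s² + 2ζω_n s + ω_n²: ω_n = √7.058 = 2.657 rad/s and 2ζω_n = 2.6, so ζ = 2.6/(2·2.657) = 0.489.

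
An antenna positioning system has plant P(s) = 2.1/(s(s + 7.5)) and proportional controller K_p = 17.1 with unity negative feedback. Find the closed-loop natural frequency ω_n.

With unity feedback the closed-loop characteristic equation is s² + 7.5s + 17.1·2.1 = s² + 7.5s + 35.91 = 0.
So ω_n² = 35.91 ⇒ ω_n = 5.992 rad/s, and ζ = 7.5/(2ω_n) = 0.626.

ω_n = 5.99 rad/s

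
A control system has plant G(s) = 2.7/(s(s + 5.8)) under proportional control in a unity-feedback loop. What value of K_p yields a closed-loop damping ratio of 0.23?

Closed-loop characteristic equation: s² + 5.8s + K_p·2.7 = 0.
So ω_n = √(2.7K_p) and 2ζω_n = 5.8, giving ζ = 5.8/(2√(2.7K_p)).
Setting ζ = 0.23: √(2.7K_p) = 5.8/(2·0.23) = 12.61, so K_p = 159/2.7 = 58.9.

K_p = 58.9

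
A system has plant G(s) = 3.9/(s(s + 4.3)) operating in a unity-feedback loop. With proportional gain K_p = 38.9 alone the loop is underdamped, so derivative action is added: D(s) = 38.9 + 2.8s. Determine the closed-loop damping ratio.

Forward path: (38.9 + 2.8s)·3.9/(s(s+4.3)). The closed-loop characteristic equation is s² + (4.3 + 3.9·2.8)s + 3.9·38.9 = 0.
That is s² + 15.22s + 151.7 = 0, so ω_n = 12.32 rad/s and ζ = 15.22/(2·12.32) = 0.6178.

ζ = 0.618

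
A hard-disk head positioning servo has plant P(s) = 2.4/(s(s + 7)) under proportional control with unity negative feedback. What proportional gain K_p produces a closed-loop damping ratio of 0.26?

K_p = 75.5

Closed-loop characteristic equation: s² + 7s + K_p·2.4 = 0.
So ω_n = √(2.4K_p) and 2ζω_n = 7, giving ζ = 7/(2√(2.4K_p)).
Setting ζ = 0.26: √(2.4K_p) = 7/(2·0.26) = 13.46, so K_p = 181.2/2.4 = 75.5.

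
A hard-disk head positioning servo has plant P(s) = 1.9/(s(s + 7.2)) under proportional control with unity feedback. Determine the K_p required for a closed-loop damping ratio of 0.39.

Closed-loop characteristic equation: s² + 7.2s + K_p·1.9 = 0.
So ω_n = √(1.9K_p) and 2ζω_n = 7.2, giving ζ = 7.2/(2√(1.9K_p)).
Setting ζ = 0.39: √(1.9K_p) = 7.2/(2·0.39) = 9.231, so K_p = 85.21/1.9 = 44.8.

K_p = 44.8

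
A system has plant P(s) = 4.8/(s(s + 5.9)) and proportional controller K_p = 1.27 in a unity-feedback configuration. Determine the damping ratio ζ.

The closed-loop denominator is s(s+5.9) + 1.27·4.8 = s² + 5.9s + 6.096.
Matching s² + 2ζω_n s + ω_n²: ω_n = √6.096 = 2.469 rad/s and 2ζω_n = 5.9, so ζ = 5.9/(2·2.469) = 1.19.

ζ = 1.19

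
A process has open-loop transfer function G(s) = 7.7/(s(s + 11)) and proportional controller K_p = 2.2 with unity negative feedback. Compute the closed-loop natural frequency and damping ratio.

ω_n = 4.12 rad/s, ζ = 1.34

The closed-loop denominator is s(s+11) + 2.2·7.7 = s² + 11s + 16.94.
Matching s² + 2ζω_n s + ω_n²: ω_n = √16.94 = 4.116 rad/s and 2ζω_n = 11, so ζ = 11/(2·4.116) = 1.34.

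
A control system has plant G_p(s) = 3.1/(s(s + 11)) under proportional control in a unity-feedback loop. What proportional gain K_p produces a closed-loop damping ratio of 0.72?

Closed-loop characteristic equation: s² + 11s + K_p·3.1 = 0.
So ω_n = √(3.1K_p) and 2ζω_n = 11, giving ζ = 11/(2√(3.1K_p)).
Setting ζ = 0.72: √(3.1K_p) = 11/(2·0.72) = 7.639, so K_p = 58.35/3.1 = 18.8.

K_p = 18.8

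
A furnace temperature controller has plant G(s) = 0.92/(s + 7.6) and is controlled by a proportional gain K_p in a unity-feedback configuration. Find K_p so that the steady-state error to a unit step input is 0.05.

K_p = 157

Steady-state error for a unit step on this type-0 loop is 1/(1 + K_p·G(0)).
G(0) = 0.1211. Require 1/(1 + K_p·0.1211) = 0.05, so 1 + 0.1211·K_p = 20.
K_p = (20 − 1)/0.1211 = 157.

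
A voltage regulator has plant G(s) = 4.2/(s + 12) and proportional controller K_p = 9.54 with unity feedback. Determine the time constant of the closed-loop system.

τ = 0.0192 s

Closed-loop transfer function: T(s) = K_p·G(s)/(1 + K_p·G(s)) = 40.07/(s + 12 + 40.07) = 40.07/(s + 52.07).
Time constant τ = 1/52.07 = 0.0192 s.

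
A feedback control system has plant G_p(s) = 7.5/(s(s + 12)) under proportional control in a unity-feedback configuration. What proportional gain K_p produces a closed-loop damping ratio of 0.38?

Closed-loop characteristic equation: s² + 12s + K_p·7.5 = 0.
So ω_n = √(7.5K_p) and 2ζω_n = 12, giving ζ = 12/(2√(7.5K_p)).
Setting ζ = 0.38: √(7.5K_p) = 12/(2·0.38) = 15.79, so K_p = 249.3/7.5 = 33.2.

K_p = 33.2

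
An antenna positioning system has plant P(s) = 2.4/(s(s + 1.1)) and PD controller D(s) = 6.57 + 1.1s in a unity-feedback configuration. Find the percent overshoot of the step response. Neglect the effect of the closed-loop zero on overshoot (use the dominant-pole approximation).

18.7%

Forward path: (6.57 + 1.1s)·2.4/(s(s+1.1)). The closed-loop characteristic equation is s² + (1.1 + 2.4·1.1)s + 2.4·6.57 = 0.
That is s² + 3.74s + 15.77 = 0, so ω_n = 3.971 rad/s and ζ = 3.74/(2·3.971) = 0.4709.
%OS = 100·exp(−πζ/√(1−ζ²)) = 18.7%.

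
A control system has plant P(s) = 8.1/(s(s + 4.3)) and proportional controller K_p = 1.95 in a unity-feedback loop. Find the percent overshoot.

The closed-loop denominator s² + 4.3s + 15.79 gives ω_n = √15.79 = 3.974 and ζ = 4.3/(2ω_n) = 0.541.
%OS = 100·exp(−πζ/√(1−ζ²)) = 100·exp(−π·0.541/√0.7073) = 13.3%.

13.3%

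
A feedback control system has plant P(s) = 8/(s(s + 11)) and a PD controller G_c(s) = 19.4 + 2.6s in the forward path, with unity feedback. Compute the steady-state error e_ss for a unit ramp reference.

The loop has one pole at the origin (type 1). Velocity error constant K_v = lim_{s→0} s·G_c(s)P(s) = 19.4·8/11 = 14.11.
Steady-state error to a unit ramp: e_ss = 1/K_v = 0.0709.

0.0709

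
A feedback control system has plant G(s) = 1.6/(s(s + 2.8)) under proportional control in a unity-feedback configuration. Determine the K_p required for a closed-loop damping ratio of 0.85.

K_p = 1.7

Closed-loop characteristic equation: s² + 2.8s + K_p·1.6 = 0.
So ω_n = √(1.6K_p) and 2ζω_n = 2.8, giving ζ = 2.8/(2√(1.6K_p)).
Setting ζ = 0.85: √(1.6K_p) = 2.8/(2·0.85) = 1.647, so K_p = 2.713/1.6 = 1.7.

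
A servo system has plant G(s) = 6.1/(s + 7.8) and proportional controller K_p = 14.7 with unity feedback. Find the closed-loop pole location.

Closed-loop transfer function: T(s) = K_p·G(s)/(1 + K_p·G(s)) = 89.67/(s + 7.8 + 89.67) = 89.67/(s + 97.47).
The closed-loop pole is at s = −97.47.

s = -97.47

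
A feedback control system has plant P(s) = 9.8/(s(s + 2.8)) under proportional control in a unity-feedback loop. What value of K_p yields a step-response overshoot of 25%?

K_p = 1.23

From %OS = 100·exp(−πζ/√(1−ζ²)) = 25%, ζ = −ln(0.25)/√(π²+ln²(0.25)) = 0.4037.
Characteristic equation s² + 2.8s + 9.8K_p = 0 gives ζ = 2.8/(2√(9.8K_p)).
Setting ζ = 0.4037: √(9.8K_p) = 2.8/(2·0.4037) = 3.468, so K_p = 12.03/9.8 = 1.23.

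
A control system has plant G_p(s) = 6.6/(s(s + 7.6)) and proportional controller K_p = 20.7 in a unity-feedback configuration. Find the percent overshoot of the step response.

From 1 + K_pG_p(s) = 0: s² + 7.6s + 136.6 = 0 ⇒ ω_n = 11.69, ζ = 0.3251.
%OS = 100·exp(−πζ/√(1−ζ²)) = 100·exp(−π·0.3251/√0.8943) = 34%.

34%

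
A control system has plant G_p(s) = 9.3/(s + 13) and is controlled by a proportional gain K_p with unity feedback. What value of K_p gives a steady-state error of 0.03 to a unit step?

For a type-0 loop with proportional control, e_ss = 1/(1 + K_p·G_p(0)).
G_p(0) = 0.7154. Require 1/(1 + K_p·0.7154) = 0.03, so 1 + 0.7154·K_p = 33.33.
K_p = (33.33 − 1)/0.7154 = 45.2.

K_p = 45.2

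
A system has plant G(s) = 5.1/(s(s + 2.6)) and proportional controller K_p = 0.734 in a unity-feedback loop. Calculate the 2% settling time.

The closed-loop denominator s² + 2.6s + 3.743 gives ω_n = √3.743 = 1.935 and ζ = 2.6/(2ω_n) = 0.6719.
2% settling time T_s ≈ 4/(ζω_n) = 4/1.3 = 3.08 s.

T_s ≈ 3.08 s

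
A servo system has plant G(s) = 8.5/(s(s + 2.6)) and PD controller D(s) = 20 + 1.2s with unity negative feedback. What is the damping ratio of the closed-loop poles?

Forward path: (20 + 1.2s)·8.5/(s(s+2.6)). The closed-loop characteristic equation is s² + (2.6 + 8.5·1.2)s + 8.5·20 = 0.
That is s² + 12.8s + 170 = 0, so ω_n = 13.04 rad/s and ζ = 12.8/(2·13.04) = 0.4909.

ζ = 0.491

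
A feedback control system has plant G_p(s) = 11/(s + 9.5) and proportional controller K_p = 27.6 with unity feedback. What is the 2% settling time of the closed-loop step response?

Closed-loop transfer function: T(s) = K_p·G_p(s)/(1 + K_p·G_p(s)) = 303.6/(s + 9.5 + 303.6) = 303.6/(s + 313.1).
Time constant τ = 1/313.1 = 0.003194 s, so the 2% settling time is about 4τ = 0.0128 s.

T_s ≈ 0.0128 s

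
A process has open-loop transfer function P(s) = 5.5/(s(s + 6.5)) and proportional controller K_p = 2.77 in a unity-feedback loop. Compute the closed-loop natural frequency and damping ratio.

ω_n = 3.9 rad/s, ζ = 0.833

1 + K_p·P(s) = 0 gives s² + 6.5s + 15.23 = 0.
So ω_n² = 15.23 ⇒ ω_n = 3.903 rad/s, and ζ = 6.5/(2ω_n) = 0.833.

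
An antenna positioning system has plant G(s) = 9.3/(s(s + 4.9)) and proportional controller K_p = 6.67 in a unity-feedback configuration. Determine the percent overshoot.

Closed-loop characteristic equation: s² + 4.9s + 62.03 = 0, so ω_n = 7.876 rad/s and ζ = 4.9/(2·7.876) = 0.3111.
%OS = 100·exp(−πζ/√(1−ζ²)) = 100·exp(−π·0.3111/√0.9032) = 35.8%.

35.8%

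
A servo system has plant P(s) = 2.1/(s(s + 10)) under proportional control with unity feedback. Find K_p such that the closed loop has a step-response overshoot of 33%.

From %OS = 100·exp(−πζ/√(1−ζ²)) = 33%, ζ = −ln(0.33)/√(π²+ln²(0.33)) = 0.3328.
Characteristic equation s² + 10s + 2.1K_p = 0 gives ζ = 10/(2√(2.1K_p)).
Setting ζ = 0.3328: √(2.1K_p) = 10/(2·0.3328) = 15.02, so K_p = 225.7/2.1 = 107.

K_p = 107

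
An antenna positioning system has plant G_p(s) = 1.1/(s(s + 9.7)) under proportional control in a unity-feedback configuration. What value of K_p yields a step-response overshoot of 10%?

From %OS = 100·exp(−πζ/√(1−ζ²)) = 10%, ζ = −ln(0.1)/√(π²+ln²(0.1)) = 0.5912.
Characteristic equation s² + 9.7s + 1.1K_p = 0 gives ζ = 9.7/(2√(1.1K_p)).
Setting ζ = 0.5912: √(1.1K_p) = 9.7/(2·0.5912) = 8.204, so K_p = 67.31/1.1 = 61.2.

K_p = 61.2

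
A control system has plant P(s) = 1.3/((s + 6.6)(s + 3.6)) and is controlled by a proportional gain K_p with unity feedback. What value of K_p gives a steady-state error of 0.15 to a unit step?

K_p = 104

For a type-0 loop with proportional control, e_ss = 1/(1 + K_p·P(0)).
P(0) = 0.05471. Require 1/(1 + K_p·0.05471) = 0.15, so 1 + 0.05471·K_p = 6.667.
K_p = (6.667 − 1)/0.05471 = 104.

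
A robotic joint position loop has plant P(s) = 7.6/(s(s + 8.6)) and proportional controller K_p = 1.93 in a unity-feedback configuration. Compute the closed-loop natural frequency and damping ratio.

ω_n = 3.83 rad/s, ζ = 1.12

With unity feedback the closed-loop characteristic equation is s² + 8.6s + 1.93·7.6 = s² + 8.6s + 14.67 = 0.
So ω_n² = 14.67 ⇒ ω_n = 3.83 rad/s, and ζ = 8.6/(2ω_n) = 1.12.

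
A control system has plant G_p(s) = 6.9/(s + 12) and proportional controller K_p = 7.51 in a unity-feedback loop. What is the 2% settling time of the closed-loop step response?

Closed-loop transfer function: T(s) = K_p·G_p(s)/(1 + K_p·G_p(s)) = 51.82/(s + 12 + 51.82) = 51.82/(s + 63.82).
Time constant τ = 1/63.82 = 0.01567 s, so the 2% settling time is about 4τ = 0.0627 s.

T_s ≈ 0.0627 s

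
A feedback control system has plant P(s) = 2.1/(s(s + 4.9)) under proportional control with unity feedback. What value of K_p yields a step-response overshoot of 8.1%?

From %OS = 100·exp(−πζ/√(1−ζ²)) = 8.1%, ζ = −ln(0.081)/√(π²+ln²(0.081)) = 0.6247.
Characteristic equation s² + 4.9s + 2.1K_p = 0 gives ζ = 4.9/(2√(2.1K_p)).
Setting ζ = 0.6247: √(2.1K_p) = 4.9/(2·0.6247) = 3.922, so K_p = 15.38/2.1 = 7.32.

K_p = 7.32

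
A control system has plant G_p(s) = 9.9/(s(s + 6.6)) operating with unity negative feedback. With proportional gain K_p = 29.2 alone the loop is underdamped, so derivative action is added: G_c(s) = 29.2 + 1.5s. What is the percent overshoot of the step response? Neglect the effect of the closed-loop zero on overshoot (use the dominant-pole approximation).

Forward path: (29.2 + 1.5s)·9.9/(s(s+6.6)). The closed-loop characteristic equation is s² + (6.6 + 9.9·1.5)s + 9.9·29.2 = 0.
That is s² + 21.45s + 289.1 = 0, so ω_n = 17 rad/s and ζ = 21.45/(2·17) = 0.6308.
%OS = 100·exp(−πζ/√(1−ζ²)) = 7.78%.

7.78%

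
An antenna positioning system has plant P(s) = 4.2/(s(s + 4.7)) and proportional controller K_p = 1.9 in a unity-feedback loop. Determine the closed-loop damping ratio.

1 + K_p·P(s) = 0 gives s² + 4.7s + 7.98 = 0.
So ω_n² = 7.98 ⇒ ω_n = 2.825 rad/s, and ζ = 4.7/(2ω_n) = 0.832.

ζ = 0.832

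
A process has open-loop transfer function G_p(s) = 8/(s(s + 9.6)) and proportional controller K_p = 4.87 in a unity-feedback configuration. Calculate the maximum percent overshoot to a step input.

2.28%

From 1 + K_pG_p(s) = 0: s² + 9.6s + 38.96 = 0 ⇒ ω_n = 6.242, ζ = 0.769.
%OS = 100·exp(−πζ/√(1−ζ²)) = 100·exp(−π·0.769/√0.4086) = 2.28%.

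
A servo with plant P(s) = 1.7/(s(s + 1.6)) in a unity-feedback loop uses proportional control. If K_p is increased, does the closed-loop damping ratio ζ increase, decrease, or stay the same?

decrease

ζ = 1.6/(2√(1.7K_p)); increasing K_p raises the denominator, so ζ falls.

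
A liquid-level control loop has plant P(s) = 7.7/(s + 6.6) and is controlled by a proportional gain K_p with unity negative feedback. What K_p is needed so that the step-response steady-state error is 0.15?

The loop is type 0, so e_ss(step) = 1/(1 + K_pos) with K_pos = K_p·P(0).
P(0) = 1.167. Require 1/(1 + K_p·1.167) = 0.15, so 1 + 1.167·K_p = 6.667.
K_p = (6.667 − 1)/1.167 = 4.86.

K_p = 4.86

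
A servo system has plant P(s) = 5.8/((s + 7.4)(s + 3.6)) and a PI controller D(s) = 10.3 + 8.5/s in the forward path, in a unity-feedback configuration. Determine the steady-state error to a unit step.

The open loop D(s)P(s) has a pole at the origin (type 1), so the static position error constant is infinite and e_ss = 1/(1+∞) = 0.

0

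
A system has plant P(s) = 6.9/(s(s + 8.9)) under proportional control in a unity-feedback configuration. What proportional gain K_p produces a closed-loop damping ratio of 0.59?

K_p = 8.24

Closed-loop characteristic equation: s² + 8.9s + K_p·6.9 = 0.
So ω_n = √(6.9K_p) and 2ζω_n = 8.9, giving ζ = 8.9/(2√(6.9K_p)).
Setting ζ = 0.59: √(6.9K_p) = 8.9/(2·0.59) = 7.542, so K_p = 56.89/6.9 = 8.24.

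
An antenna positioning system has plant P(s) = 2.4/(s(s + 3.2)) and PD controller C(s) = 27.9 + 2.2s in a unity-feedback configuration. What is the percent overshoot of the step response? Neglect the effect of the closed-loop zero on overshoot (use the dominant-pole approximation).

14.9%

Forward path: (27.9 + 2.2s)·2.4/(s(s+3.2)). The closed-loop characteristic equation is s² + (3.2 + 2.4·2.2)s + 2.4·27.9 = 0.
That is s² + 8.48s + 66.96 = 0, so ω_n = 8.183 rad/s and ζ = 8.48/(2·8.183) = 0.5182.
%OS = 100·exp(−πζ/√(1−ζ²)) = 14.9%.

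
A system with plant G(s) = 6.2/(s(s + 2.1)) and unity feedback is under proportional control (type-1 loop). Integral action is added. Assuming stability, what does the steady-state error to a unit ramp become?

0

The integrator raises the loop to type 2, so K_v → ∞ and e_ss to a ramp is zero.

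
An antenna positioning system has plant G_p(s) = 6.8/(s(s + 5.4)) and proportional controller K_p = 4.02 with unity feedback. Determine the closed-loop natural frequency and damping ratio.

ω_n = 5.23 rad/s, ζ = 0.516

With unity feedback the closed-loop characteristic equation is s² + 5.4s + 4.02·6.8 = s² + 5.4s + 27.34 = 0.
So ω_n² = 27.34 ⇒ ω_n = 5.228 rad/s, and ζ = 5.4/(2ω_n) = 0.516.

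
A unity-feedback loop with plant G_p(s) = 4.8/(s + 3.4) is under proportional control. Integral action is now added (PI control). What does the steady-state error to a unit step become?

The integrator makes K_pos = lim_{s→0} C(s)G(s) infinite, so e_ss = 1/(1+K_pos) = 0.

0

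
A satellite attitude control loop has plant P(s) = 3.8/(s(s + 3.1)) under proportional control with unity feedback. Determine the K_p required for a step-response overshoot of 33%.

From %OS = 100·exp(−πζ/√(1−ζ²)) = 33%, ζ = −ln(0.33)/√(π²+ln²(0.33)) = 0.3328.
Characteristic equation s² + 3.1s + 3.8K_p = 0 gives ζ = 3.1/(2√(3.8K_p)).
Setting ζ = 0.3328: √(3.8K_p) = 3.1/(2·0.3328) = 4.658, so K_p = 21.69/3.8 = 5.71.

K_p = 5.71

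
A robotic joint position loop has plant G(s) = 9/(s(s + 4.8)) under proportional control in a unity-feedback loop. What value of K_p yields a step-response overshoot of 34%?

From %OS = 100·exp(−πζ/√(1−ζ²)) = 34%, ζ = −ln(0.34)/√(π²+ln²(0.34)) = 0.3248.
Characteristic equation s² + 4.8s + 9K_p = 0 gives ζ = 4.8/(2√(9K_p)).
Setting ζ = 0.3248: √(9K_p) = 4.8/(2·0.3248) = 7.39, so K_p = 54.61/9 = 6.07.

K_p = 6.07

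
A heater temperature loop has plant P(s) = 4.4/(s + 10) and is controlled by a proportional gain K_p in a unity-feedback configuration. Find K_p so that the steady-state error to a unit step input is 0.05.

The loop is type 0, so e_ss(step) = 1/(1 + K_pos) with K_pos = K_p·P(0).
P(0) = 0.44. Require 1/(1 + K_p·0.44) = 0.05, so 1 + 0.44·K_p = 20.
K_p = (20 − 1)/0.44 = 43.2.

K_p = 43.2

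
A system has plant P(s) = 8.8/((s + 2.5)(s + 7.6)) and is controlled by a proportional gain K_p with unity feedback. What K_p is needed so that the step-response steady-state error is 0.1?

The loop is type 0, so e_ss(step) = 1/(1 + K_pos) with K_pos = K_p·P(0).
P(0) = 0.4632. Require 1/(1 + K_p·0.4632) = 0.1, so 1 + 0.4632·K_p = 10.
K_p = (10 − 1)/0.4632 = 19.4.

K_p = 19.4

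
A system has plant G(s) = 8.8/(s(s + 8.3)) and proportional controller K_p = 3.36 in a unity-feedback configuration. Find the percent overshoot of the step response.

From 1 + K_pG(s) = 0: s² + 8.3s + 29.57 = 0 ⇒ ω_n = 5.438, ζ = 0.7632.
%OS = 100·exp(−πζ/√(1−ζ²)) = 100·exp(−π·0.7632/√0.4175) = 2.45%.

2.45%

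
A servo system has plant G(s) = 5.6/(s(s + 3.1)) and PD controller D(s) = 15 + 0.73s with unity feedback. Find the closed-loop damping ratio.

Forward path: (15 + 0.73s)·5.6/(s(s+3.1)). The closed-loop characteristic equation is s² + (3.1 + 5.6·0.73)s + 5.6·15 = 0.
That is s² + 7.188s + 84 = 0, so ω_n = 9.165 rad/s and ζ = 7.188/(2·9.165) = 0.3921.

ζ = 0.392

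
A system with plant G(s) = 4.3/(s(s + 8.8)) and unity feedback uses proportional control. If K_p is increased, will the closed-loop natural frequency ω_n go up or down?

ω_n = √(4.3·K_p), which grows with K_p.

increase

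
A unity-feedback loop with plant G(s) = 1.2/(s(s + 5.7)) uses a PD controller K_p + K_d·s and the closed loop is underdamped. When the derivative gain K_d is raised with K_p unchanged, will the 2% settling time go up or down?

decrease

Characteristic equation s² + (5.7 + 1.2K_d)s + 1.2K_p = 0: raising K_d increases ζω_n = (5.7+1.2K_d)/2 while the loop stays underdamped, so T_s ≈ 4/(ζω_n) decreases.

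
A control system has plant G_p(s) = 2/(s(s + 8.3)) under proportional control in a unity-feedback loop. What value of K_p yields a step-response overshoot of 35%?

K_p = 85.7

From %OS = 100·exp(−πζ/√(1−ζ²)) = 35%, ζ = −ln(0.35)/√(π²+ln²(0.35)) = 0.3169.
Characteristic equation s² + 8.3s + 2K_p = 0 gives ζ = 8.3/(2√(2K_p)).
Setting ζ = 0.3169: √(2K_p) = 8.3/(2·0.3169) = 13.09, so K_p = 171.5/2 = 85.7.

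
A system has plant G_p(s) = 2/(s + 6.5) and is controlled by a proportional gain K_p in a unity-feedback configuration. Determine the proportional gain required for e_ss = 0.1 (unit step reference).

The loop is type 0, so e_ss(step) = 1/(1 + K_pos) with K_pos = K_p·G_p(0).
G_p(0) = 0.3077. Require 1/(1 + K_p·0.3077) = 0.1, so 1 + 0.3077·K_p = 10.
K_p = (10 − 1)/0.3077 = 29.2.

K_p = 29.2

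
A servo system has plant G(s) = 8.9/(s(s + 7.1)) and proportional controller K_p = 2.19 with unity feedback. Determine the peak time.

Closed-loop characteristic equation: s² + 7.1s + 19.49 = 0, so ω_n = 4.415 rad/s and ζ = 7.1/(2·4.415) = 0.8041.
Damped frequency ω_d = ω_n√(1−ζ²) = 2.625 rad/s, so peak time T_p = π/ω_d = 1.2 s.

T_p = 1.2 s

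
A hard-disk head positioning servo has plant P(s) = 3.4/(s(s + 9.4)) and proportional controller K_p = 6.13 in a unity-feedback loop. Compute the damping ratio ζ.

The closed-loop denominator is s(s+9.4) + 6.13·3.4 = s² + 9.4s + 20.84.
Matching s² + 2ζω_n s + ω_n²: ω_n = √20.84 = 4.565 rad/s and 2ζω_n = 9.4, so ζ = 9.4/(2·4.565) = 1.03.

ζ = 1.03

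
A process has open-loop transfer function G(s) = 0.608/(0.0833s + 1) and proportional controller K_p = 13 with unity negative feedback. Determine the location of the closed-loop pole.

Closed loop: T(s) = K_p·G/(1+K_p·G) = 7.904/(0.0833s + 1 + 7.904), with pole at s = −(1 + 7.904)/0.0833 = −106.9.

s = -106.9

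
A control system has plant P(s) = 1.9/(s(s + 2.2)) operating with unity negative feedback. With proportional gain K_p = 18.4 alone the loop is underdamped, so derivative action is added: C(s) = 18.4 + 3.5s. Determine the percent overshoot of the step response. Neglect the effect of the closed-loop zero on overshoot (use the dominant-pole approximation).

Forward path: (18.4 + 3.5s)·1.9/(s(s+2.2)). The closed-loop characteristic equation is s² + (2.2 + 1.9·3.5)s + 1.9·18.4 = 0.
That is s² + 8.85s + 34.96 = 0, so ω_n = 5.913 rad/s and ζ = 8.85/(2·5.913) = 0.7484.
%OS = 100·exp(−πζ/√(1−ζ²)) = 2.89%.

2.89%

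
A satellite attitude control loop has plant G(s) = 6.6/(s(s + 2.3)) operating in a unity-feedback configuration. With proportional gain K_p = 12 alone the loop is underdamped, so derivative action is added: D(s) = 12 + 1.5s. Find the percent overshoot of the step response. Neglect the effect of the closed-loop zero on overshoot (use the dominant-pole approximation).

5.2%

Forward path: (12 + 1.5s)·6.6/(s(s+2.3)). The closed-loop characteristic equation is s² + (2.3 + 6.6·1.5)s + 6.6·12 = 0.
That is s² + 12.2s + 79.2 = 0, so ω_n = 8.899 rad/s and ζ = 12.2/(2·8.899) = 0.6854.
%OS = 100·exp(−πζ/√(1−ζ²)) = 5.2%.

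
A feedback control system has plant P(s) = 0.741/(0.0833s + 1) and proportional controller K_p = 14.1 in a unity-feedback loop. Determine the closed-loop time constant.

Closed loop: T(s) = K_p·P/(1+K_p·P) = 10.45/(0.0833s + 1 + 10.45), with pole at s = −(1 + 10.45)/0.0833 = −137.4.
Closed-loop time constant τ = 1/137.4 = 0.00728 s.

τ = 0.00728 s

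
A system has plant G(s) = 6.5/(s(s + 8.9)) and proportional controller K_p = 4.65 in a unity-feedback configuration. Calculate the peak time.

From 1 + K_pG(s) = 0: s² + 8.9s + 30.23 = 0 ⇒ ω_n = 5.498, ζ = 0.8094.
Damped frequency ω_d = ω_n√(1−ζ²) = 3.228 rad/s, so peak time T_p = π/ω_d = 0.973 s.

T_p = 0.973 s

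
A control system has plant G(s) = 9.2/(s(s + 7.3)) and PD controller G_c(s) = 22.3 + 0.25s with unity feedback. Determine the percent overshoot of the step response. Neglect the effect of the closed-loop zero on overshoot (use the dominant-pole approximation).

32.7%

Forward path: (22.3 + 0.25s)·9.2/(s(s+7.3)). The closed-loop characteristic equation is s² + (7.3 + 9.2·0.25)s + 9.2·22.3 = 0.
That is s² + 9.6s + 205.2 = 0, so ω_n = 14.32 rad/s and ζ = 9.6/(2·14.32) = 0.3351.
%OS = 100·exp(−πζ/√(1−ζ²)) = 32.7%.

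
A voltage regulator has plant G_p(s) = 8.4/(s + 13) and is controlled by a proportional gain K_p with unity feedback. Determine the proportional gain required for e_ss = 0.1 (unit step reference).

Steady-state error for a unit step on this type-0 loop is 1/(1 + K_p·G_p(0)).
G_p(0) = 0.6462. Require 1/(1 + K_p·0.6462) = 0.1, so 1 + 0.6462·K_p = 10.
K_p = (10 − 1)/0.6462 = 13.9.

K_p = 13.9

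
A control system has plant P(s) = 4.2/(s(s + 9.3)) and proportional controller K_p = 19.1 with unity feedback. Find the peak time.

T_p = 0.41 s

From 1 + K_pP(s) = 0: s² + 9.3s + 80.22 = 0 ⇒ ω_n = 8.957, ζ = 0.5192.
Damped frequency ω_d = ω_n√(1−ζ²) = 7.655 rad/s, so peak time T_p = π/ω_d = 0.41 s.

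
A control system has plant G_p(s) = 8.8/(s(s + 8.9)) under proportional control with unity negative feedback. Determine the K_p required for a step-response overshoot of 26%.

From %OS = 100·exp(−πζ/√(1−ζ²)) = 26%, ζ = −ln(0.26)/√(π²+ln²(0.26)) = 0.3941.
Characteristic equation s² + 8.9s + 8.8K_p = 0 gives ζ = 8.9/(2√(8.8K_p)).
Setting ζ = 0.3941: √(8.8K_p) = 8.9/(2·0.3941) = 11.29, so K_p = 127.5/8.8 = 14.5.

K_p = 14.5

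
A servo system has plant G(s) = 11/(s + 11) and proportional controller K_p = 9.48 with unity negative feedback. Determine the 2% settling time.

T_s ≈ 0.0347 s

Closed-loop transfer function: T(s) = K_p·G(s)/(1 + K_p·G(s)) = 104.3/(s + 11 + 104.3) = 104.3/(s + 115.3).
Time constant τ = 1/115.3 = 0.008675 s, so the 2% settling time is about 4τ = 0.0347 s.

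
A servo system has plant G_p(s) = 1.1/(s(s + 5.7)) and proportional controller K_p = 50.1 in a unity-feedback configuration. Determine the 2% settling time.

T_s ≈ 1.4 s

Closed-loop characteristic equation: s² + 5.7s + 55.11 = 0, so ω_n = 7.424 rad/s and ζ = 5.7/(2·7.424) = 0.3839.
2% settling time T_s ≈ 4/(ζω_n) = 4/2.85 = 1.4 s.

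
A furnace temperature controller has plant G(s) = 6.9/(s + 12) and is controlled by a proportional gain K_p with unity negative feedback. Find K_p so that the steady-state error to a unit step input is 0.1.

K_p = 15.7

For a type-0 loop with proportional control, e_ss = 1/(1 + K_p·G(0)).
G(0) = 0.575. Require 1/(1 + K_p·0.575) = 0.1, so 1 + 0.575·K_p = 10.
K_p = (10 − 1)/0.575 = 15.7.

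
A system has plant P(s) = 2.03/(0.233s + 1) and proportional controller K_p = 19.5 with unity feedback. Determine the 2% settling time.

T_s ≈ 0.023 s

Closed loop: T(s) = K_p·P/(1+K_p·P) = 39.58/(0.233s + 1 + 39.58), with pole at s = −(1 + 39.58)/0.233 = −174.2.
τ = 1/174.2 = 0.005741 s, so 2% settling time ≈ 4τ = 0.023 s.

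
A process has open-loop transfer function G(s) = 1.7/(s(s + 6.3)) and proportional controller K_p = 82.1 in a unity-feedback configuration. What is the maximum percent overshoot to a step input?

Closed-loop characteristic equation: s² + 6.3s + 139.6 = 0, so ω_n = 11.81 rad/s and ζ = 6.3/(2·11.81) = 0.2666.
%OS = 100·exp(−πζ/√(1−ζ²)) = 100·exp(−π·0.2666/√0.9289) = 41.9%.

41.9%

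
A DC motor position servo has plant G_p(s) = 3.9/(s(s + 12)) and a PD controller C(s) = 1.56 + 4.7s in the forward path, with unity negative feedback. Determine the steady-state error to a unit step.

The open loop C(s)G_p(s) has a pole at the origin (type 1), so the static position error constant is infinite and e_ss = 1/(1+∞) = 0.

0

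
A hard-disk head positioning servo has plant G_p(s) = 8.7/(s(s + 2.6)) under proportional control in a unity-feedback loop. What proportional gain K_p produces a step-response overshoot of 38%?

K_p = 2.24

From %OS = 100·exp(−πζ/√(1−ζ²)) = 38%, ζ = −ln(0.38)/√(π²+ln²(0.38)) = 0.2943.
Characteristic equation s² + 2.6s + 8.7K_p = 0 gives ζ = 2.6/(2√(8.7K_p)).
Setting ζ = 0.2943: √(8.7K_p) = 2.6/(2·0.2943) = 4.417, so K_p = 19.51/8.7 = 2.24.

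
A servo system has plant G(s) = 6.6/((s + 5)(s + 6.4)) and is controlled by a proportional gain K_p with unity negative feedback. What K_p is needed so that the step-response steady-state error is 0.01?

The loop is type 0, so e_ss(step) = 1/(1 + K_pos) with K_pos = K_p·G(0).
G(0) = 0.2062. Require 1/(1 + K_p·0.2062) = 0.01, so 1 + 0.2062·K_p = 100.
K_p = (100 − 1)/0.2062 = 480.

K_p = 480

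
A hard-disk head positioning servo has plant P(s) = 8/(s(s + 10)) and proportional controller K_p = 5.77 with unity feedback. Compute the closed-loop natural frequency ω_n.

ω_n = 6.79 rad/s

The closed-loop denominator is s(s+10) + 5.77·8 = s² + 10s + 46.16.
Matching s² + 2ζω_n s + ω_n²: ω_n = √46.16 = 6.794 rad/s and 2ζω_n = 10, so ζ = 10/(2·6.794) = 0.736.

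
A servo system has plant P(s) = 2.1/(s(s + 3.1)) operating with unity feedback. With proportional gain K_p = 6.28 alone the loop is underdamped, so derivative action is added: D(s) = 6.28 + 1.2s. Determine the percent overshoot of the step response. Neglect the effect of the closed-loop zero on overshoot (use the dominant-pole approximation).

Forward path: (6.28 + 1.2s)·2.1/(s(s+3.1)). The closed-loop characteristic equation is s² + (3.1 + 2.1·1.2)s + 2.1·6.28 = 0.
That is s² + 5.62s + 13.19 = 0, so ω_n = 3.632 rad/s and ζ = 5.62/(2·3.632) = 0.7738.
%OS = 100·exp(−πζ/√(1−ζ²)) = 2.15%.

2.15%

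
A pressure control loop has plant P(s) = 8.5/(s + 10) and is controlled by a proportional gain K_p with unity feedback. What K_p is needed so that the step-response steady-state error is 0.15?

The loop is type 0, so e_ss(step) = 1/(1 + K_pos) with K_pos = K_p·P(0).
P(0) = 0.85. Require 1/(1 + K_p·0.85) = 0.15, so 1 + 0.85·K_p = 6.667.
K_p = (6.667 − 1)/0.85 = 6.67.

K_p = 6.67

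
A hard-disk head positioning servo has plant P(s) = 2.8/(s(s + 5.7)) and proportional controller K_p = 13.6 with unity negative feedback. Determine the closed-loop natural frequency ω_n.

1 + K_p·P(s) = 0 gives s² + 5.7s + 38.08 = 0.
So ω_n² = 38.08 ⇒ ω_n = 6.171 rad/s, and ζ = 5.7/(2ω_n) = 0.462.

ω_n = 6.17 rad/s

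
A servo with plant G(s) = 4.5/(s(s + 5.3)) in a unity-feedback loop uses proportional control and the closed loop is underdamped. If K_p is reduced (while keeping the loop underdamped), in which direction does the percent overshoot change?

ζ = 5.3/(2√(4.5K_p)) rises as K_p falls; higher damping means less overshoot.

decrease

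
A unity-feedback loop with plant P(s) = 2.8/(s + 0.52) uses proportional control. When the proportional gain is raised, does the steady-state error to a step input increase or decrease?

e_ss = 1/(1 + K_p·P(0)); a larger K_p raises the denominator, so e_ss decreases.

decrease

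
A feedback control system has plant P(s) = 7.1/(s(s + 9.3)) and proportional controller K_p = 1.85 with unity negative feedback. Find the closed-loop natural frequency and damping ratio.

ω_n = 3.62 rad/s, ζ = 1.28

With unity feedback the closed-loop characteristic equation is s² + 9.3s + 1.85·7.1 = s² + 9.3s + 13.13 = 0.
Matching s² + 2ζω_n s + ω_n²: ω_n = √13.13 = 3.624 rad/s and 2ζω_n = 9.3, so ζ = 9.3/(2·3.624) = 1.28.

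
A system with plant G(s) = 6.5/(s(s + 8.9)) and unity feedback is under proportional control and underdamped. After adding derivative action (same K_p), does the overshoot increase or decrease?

With PD the characteristic equation becomes s² + (a + K·K_d)s + K·K_p = 0; the damping term grows, ζ rises, overshoot falls.

decrease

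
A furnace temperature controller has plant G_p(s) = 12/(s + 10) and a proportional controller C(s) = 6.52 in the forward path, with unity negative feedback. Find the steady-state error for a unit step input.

The loop is type 0. Static position error constant K_pos = C(0)·G_p(0) = 6.52·1.2 = 7.824.
Steady-state error to a unit step: e_ss = 1/(1+K_pos) = 1/8.824 = 0.113.

0.113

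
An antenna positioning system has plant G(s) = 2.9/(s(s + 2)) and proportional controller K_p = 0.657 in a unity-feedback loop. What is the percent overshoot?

Closed-loop characteristic equation: s² + 2s + 1.905 = 0, so ω_n = 1.38 rad/s and ζ = 2/(2·1.38) = 0.7245.
%OS = 100·exp(−πζ/√(1−ζ²)) = 100·exp(−π·0.7245/√0.4751) = 3.68%.

3.68%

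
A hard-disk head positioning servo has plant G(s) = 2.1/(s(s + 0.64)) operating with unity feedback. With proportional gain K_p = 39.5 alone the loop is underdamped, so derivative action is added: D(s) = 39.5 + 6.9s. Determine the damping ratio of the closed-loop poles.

ζ = 0.831

Forward path: (39.5 + 6.9s)·2.1/(s(s+0.64)). The closed-loop characteristic equation is s² + (0.64 + 2.1·6.9)s + 2.1·39.5 = 0.
That is s² + 15.13s + 82.95 = 0, so ω_n = 9.108 rad/s and ζ = 15.13/(2·9.108) = 0.8306.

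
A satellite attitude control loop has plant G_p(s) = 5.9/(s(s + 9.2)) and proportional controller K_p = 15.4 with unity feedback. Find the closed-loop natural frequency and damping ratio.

ω_n = 9.53 rad/s, ζ = 0.483

The closed-loop denominator is s(s+9.2) + 15.4·5.9 = s² + 9.2s + 90.86.
Matching s² + 2ζω_n s + ω_n²: ω_n = √90.86 = 9.532 rad/s and 2ζω_n = 9.2, so ζ = 9.2/(2·9.532) = 0.483.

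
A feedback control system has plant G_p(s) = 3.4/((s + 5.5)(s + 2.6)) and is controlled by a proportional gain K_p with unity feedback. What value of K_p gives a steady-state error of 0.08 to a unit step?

K_p = 48.4

Steady-state error for a unit step on this type-0 loop is 1/(1 + K_p·G_p(0)).
G_p(0) = 0.2378. Require 1/(1 + K_p·0.2378) = 0.08, so 1 + 0.2378·K_p = 12.5.
K_p = (12.5 − 1)/0.2378 = 48.4.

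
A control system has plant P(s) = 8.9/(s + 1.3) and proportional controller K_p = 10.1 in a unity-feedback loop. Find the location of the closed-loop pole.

Closed-loop transfer function: T(s) = K_p·P(s)/(1 + K_p·P(s)) = 89.89/(s + 1.3 + 89.89) = 89.89/(s + 91.19).
The closed-loop pole is at s = −91.19.

s = -91.19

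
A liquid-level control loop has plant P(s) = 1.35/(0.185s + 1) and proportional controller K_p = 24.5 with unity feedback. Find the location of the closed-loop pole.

Closed loop: T(s) = K_p·P/(1+K_p·P) = 33.08/(0.185s + 1 + 33.08), with pole at s = −(1 + 33.08)/0.185 = −184.2.

s = -184.2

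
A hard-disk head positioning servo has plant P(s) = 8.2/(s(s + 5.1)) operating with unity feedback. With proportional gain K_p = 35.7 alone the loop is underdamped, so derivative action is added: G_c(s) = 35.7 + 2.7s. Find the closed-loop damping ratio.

Forward path: (35.7 + 2.7s)·8.2/(s(s+5.1)). The closed-loop characteristic equation is s² + (5.1 + 8.2·2.7)s + 8.2·35.7 = 0.
That is s² + 27.24s + 292.7 = 0, so ω_n = 17.11 rad/s and ζ = 27.24/(2·17.11) = 0.796.

ζ = 0.796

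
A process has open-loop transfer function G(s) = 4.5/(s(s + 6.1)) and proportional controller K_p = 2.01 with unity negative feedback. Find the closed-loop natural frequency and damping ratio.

The closed-loop denominator is s(s+6.1) + 2.01·4.5 = s² + 6.1s + 9.045.
So ω_n² = 9.045 ⇒ ω_n = 3.007 rad/s, and ζ = 6.1/(2ω_n) = 1.01.

ω_n = 3.01 rad/s, ζ = 1.01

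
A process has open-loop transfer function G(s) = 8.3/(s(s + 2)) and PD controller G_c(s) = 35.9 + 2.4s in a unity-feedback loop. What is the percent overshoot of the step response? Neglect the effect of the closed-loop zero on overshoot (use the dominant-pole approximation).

7.56%

Forward path: (35.9 + 2.4s)·8.3/(s(s+2)). The closed-loop characteristic equation is s² + (2 + 8.3·2.4)s + 8.3·35.9 = 0.
That is s² + 21.92s + 298 = 0, so ω_n = 17.26 rad/s and ζ = 21.92/(2·17.26) = 0.6349.
%OS = 100·exp(−πζ/√(1−ζ²)) = 7.56%.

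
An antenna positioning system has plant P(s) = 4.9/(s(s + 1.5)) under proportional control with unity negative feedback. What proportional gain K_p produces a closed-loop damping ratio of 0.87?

Closed-loop characteristic equation: s² + 1.5s + K_p·4.9 = 0.
So ω_n = √(4.9K_p) and 2ζω_n = 1.5, giving ζ = 1.5/(2√(4.9K_p)).
Setting ζ = 0.87: √(4.9K_p) = 1.5/(2·0.87) = 0.8621, so K_p = 0.7432/4.9 = 0.152.

K_p = 0.152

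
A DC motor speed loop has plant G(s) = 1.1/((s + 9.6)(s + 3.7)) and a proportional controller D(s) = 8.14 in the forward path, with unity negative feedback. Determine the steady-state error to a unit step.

The loop is type 0. Static position error constant K_pos = D(0)·G(0) = 8.14·0.03097 = 0.2521.
Steady-state error to a unit step: e_ss = 1/(1+K_pos) = 1/1.252 = 0.799.

0.799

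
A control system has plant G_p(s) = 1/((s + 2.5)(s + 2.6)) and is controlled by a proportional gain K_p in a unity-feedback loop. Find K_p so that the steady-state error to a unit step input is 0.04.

K_p = 156

For a type-0 loop with proportional control, e_ss = 1/(1 + K_p·G_p(0)).
G_p(0) = 0.1538. Require 1/(1 + K_p·0.1538) = 0.04, so 1 + 0.1538·K_p = 25.
K_p = (25 − 1)/0.1538 = 156.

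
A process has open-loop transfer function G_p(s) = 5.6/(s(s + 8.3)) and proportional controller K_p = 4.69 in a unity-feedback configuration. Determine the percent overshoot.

1.31%

Closed-loop characteristic equation: s² + 8.3s + 26.26 = 0, so ω_n = 5.125 rad/s and ζ = 8.3/(2·5.125) = 0.8098.
%OS = 100·exp(−πζ/√(1−ζ²)) = 100·exp(−π·0.8098/√0.3443) = 1.31%.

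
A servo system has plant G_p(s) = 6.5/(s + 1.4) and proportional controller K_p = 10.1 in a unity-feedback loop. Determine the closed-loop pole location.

s = -67.05

Closed-loop transfer function: T(s) = K_p·G_p(s)/(1 + K_p·G_p(s)) = 65.65/(s + 1.4 + 65.65) = 65.65/(s + 67.05).
The closed-loop pole is at s = −67.05.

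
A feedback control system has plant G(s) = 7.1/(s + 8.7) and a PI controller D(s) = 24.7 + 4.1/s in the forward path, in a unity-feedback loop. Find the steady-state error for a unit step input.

0

The open loop D(s)G(s) has a pole at the origin (type 1), so the static position error constant is infinite and e_ss = 1/(1+∞) = 0.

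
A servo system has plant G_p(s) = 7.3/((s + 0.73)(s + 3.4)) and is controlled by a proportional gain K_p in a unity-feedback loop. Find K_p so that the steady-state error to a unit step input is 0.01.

K_p = 33.7

For a type-0 loop with proportional control, e_ss = 1/(1 + K_p·G_p(0)).
G_p(0) = 2.941. Require 1/(1 + K_p·2.941) = 0.01, so 1 + 2.941·K_p = 100.
K_p = (100 − 1)/2.941 = 33.7.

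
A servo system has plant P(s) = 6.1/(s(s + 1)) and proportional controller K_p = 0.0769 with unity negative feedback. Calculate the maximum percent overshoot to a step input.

The closed-loop denominator s² + 1s + 0.4691 gives ω_n = √0.4691 = 0.6849 and ζ = 1/(2ω_n) = 0.73.
%OS = 100·exp(−πζ/√(1−ζ²)) = 100·exp(−π·0.73/√0.4671) = 3.49%.

3.49%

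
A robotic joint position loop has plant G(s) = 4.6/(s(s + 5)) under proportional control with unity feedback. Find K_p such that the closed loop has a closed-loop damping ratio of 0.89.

Closed-loop characteristic equation: s² + 5s + K_p·4.6 = 0.
So ω_n = √(4.6K_p) and 2ζω_n = 5, giving ζ = 5/(2√(4.6K_p)).
Setting ζ = 0.89: √(4.6K_p) = 5/(2·0.89) = 2.809, so K_p = 7.89/4.6 = 1.72.

K_p = 1.72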